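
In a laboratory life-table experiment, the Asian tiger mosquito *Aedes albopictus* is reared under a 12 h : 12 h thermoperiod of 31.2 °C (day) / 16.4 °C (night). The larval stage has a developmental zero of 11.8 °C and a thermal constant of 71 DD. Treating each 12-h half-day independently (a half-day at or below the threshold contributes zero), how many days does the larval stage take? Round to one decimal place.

5.9 days

Day half: max(0, 31.2 − 11.8) × 0.5 = 19.4 × 0.5 = 9.70 DD.
Night half: max(0, 16.4 − 11.8) × 0.5 = 4.6 × 0.5 = 2.30 DD.
Per 24 h: 12.00 DD/day.
Duration = 71 / 12.00 = 5.917 ≈ 5.9 days.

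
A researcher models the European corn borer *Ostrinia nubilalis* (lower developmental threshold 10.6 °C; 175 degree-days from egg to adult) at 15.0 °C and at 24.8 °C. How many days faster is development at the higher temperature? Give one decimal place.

27.4 days

At 15.0 °C: 175 / (15.0 − 10.6) = 175 / 4.4 = 39.773 d.
At 24.8 °C: 175 / (24.8 − 10.6) = 175 / 14.2 = 12.324 d.
Difference = |39.773 − 12.324| = 27.449 ≈ 27.4 days.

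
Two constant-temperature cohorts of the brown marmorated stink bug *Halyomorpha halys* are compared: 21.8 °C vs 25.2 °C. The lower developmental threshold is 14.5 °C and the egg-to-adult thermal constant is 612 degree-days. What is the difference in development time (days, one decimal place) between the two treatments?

At 21.8 °C: 612 / (21.8 − 14.5) = 612 / 7.3 = 83.836 d.
At 25.2 °C: 612 / (25.2 − 14.5) = 612 / 10.7 = 57.196 d.
Difference = |83.836 − 57.196| = 26.639 ≈ 26.6 days.

26.6 days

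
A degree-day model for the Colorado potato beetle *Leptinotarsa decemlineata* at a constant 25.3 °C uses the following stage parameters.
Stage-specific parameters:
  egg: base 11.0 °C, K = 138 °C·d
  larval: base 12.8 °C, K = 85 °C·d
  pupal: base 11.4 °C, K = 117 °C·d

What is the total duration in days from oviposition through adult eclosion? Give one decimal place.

24.9 days

egg: 138 / (25.3 − 11.0) = 138 / 14.3 = 9.650 d.
larval: 85 / (25.3 − 12.8) = 85 / 12.5 = 6.800 d.
pupal: 117 / (25.3 − 11.4) = 117 / 13.9 = 8.417 d.
Sum = 24.868 ≈ 24.9 days.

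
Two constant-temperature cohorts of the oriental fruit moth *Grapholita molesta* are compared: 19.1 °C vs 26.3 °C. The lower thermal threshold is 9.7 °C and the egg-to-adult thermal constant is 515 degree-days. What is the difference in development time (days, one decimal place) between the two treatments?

23.8 days

At 19.1 °C: 515 / (19.1 − 9.7) = 515 / 9.4 = 54.787 d.
At 26.3 °C: 515 / (26.3 − 9.7) = 515 / 16.6 = 31.024 d.
Difference = |54.787 − 31.024| = 23.763 ≈ 23.8 days.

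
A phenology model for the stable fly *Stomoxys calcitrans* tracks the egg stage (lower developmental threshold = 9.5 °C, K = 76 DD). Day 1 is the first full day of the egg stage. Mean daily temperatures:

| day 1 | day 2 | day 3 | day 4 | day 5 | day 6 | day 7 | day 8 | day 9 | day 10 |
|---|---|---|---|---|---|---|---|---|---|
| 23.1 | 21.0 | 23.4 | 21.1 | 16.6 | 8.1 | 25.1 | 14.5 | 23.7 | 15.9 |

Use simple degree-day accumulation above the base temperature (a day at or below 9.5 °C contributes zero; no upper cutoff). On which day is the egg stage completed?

day 8

Daily DD above 9.5 °C: 13.6, 11.5, 13.9, 11.6, 7.1, 0.0, 15.6, 5.0, 14.2, 6.4.
Cumulative: 13.6, 25.1, 39.0, 50.6, 57.7, 57.7, 73.3, 78.3, 92.5, 98.9.
The total first reaches 76 DD on day 8.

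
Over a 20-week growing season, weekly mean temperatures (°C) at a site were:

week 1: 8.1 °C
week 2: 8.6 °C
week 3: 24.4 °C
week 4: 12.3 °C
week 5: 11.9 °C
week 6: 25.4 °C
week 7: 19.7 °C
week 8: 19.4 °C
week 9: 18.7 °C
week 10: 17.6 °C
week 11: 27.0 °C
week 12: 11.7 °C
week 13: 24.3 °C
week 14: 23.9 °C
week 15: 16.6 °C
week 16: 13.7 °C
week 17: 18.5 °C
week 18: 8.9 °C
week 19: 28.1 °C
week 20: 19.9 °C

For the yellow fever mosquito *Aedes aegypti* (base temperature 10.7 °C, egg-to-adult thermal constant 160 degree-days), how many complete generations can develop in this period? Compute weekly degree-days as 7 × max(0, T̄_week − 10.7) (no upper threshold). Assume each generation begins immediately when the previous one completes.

6 generations

Weekly DD (7 × max(0, T̄ − 10.7)): 0.0, 0.0, 95.9, 11.2, 8.4, 102.9, 63.0, 60.9, 56.0, 48.3, 114.1, 7.0, 95.2, 92.4, 41.3, 21.0, 54.6, 0.0, 121.8, 64.4.
Season total = 1058.4 DD.
Complete generations = ⌊1058.4 / 160⌋ = 6.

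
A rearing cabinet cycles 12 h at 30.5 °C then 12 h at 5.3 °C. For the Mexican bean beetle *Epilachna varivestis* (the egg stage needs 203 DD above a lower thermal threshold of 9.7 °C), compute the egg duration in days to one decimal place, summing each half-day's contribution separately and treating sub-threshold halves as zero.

19.5 days

Day half: max(0, 30.5 − 9.7) × 0.5 = 20.8 × 0.5 = 10.40 DD.
Night half: max(0, 5.3 − 9.7) × 0.5 = 0.0 × 0.5 = 0.00 DD.
Per 24 h: 10.40 DD/day.
Duration = 203 / 10.40 = 19.519 ≈ 19.5 days.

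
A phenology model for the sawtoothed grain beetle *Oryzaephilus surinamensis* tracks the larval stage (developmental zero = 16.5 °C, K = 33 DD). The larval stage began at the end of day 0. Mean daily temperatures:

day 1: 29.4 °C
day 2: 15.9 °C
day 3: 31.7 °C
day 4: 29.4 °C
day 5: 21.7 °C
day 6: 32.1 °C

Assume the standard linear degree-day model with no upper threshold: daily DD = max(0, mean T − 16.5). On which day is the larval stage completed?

Daily DD above 16.5 °C: 12.9, 0.0, 15.2, 12.9, 5.2, 15.6.
Cumulative: 12.9, 12.9, 28.1, 41.0, 46.2, 61.8.
The total first reaches 33 DD on day 4.

day 4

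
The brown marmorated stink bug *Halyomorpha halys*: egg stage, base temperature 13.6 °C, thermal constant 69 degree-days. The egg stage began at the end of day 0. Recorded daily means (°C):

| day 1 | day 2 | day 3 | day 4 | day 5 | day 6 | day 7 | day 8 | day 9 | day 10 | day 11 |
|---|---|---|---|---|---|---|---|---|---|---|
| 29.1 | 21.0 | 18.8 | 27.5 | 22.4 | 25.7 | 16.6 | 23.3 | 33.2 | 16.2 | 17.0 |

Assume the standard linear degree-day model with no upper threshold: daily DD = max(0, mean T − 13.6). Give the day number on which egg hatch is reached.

day 8

Daily DD above 13.6 °C: 15.5, 7.4, 5.2, 13.9, 8.8, 12.1, 3.0, 9.7, 19.6, 2.6, 3.4.
Cumulative: 15.5, 22.9, 28.1, 42.0, 50.8, 62.9, 65.9, 75.6, 95.2, 97.8, 101.2.
The total first reaches 69 DD on day 8.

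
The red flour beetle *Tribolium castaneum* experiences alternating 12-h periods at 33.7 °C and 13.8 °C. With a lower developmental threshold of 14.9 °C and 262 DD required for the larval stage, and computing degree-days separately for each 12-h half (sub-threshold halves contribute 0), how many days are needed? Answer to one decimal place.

Day half: max(0, 33.7 − 14.9) × 0.5 = 18.8 × 0.5 = 9.40 DD.
Night half: max(0, 13.8 − 14.9) × 0.5 = 0.0 × 0.5 = 0.00 DD.
Per 24 h: 9.40 DD/day.
Duration = 262 / 9.40 = 27.872 ≈ 27.9 days.

27.9 days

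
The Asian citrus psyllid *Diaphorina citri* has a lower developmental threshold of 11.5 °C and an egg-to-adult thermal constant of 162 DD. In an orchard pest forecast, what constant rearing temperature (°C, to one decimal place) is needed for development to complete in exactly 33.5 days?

Required daily accumulation = 162 / 33.5 = 4.836 DD/day.
T = T_base + 4.836 = 11.5 + 4.836 = 16.336 ≈ 16.3 °C.

16.3 °C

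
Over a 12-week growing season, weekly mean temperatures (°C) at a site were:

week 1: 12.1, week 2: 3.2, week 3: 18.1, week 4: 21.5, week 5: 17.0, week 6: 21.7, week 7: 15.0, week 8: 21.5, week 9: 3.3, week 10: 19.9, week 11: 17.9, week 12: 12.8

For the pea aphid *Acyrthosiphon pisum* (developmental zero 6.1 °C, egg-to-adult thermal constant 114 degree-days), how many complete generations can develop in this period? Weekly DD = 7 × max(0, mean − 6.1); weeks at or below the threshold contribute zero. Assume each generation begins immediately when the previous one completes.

7 generations

Weekly DD (7 × max(0, T̄ − 6.1)): 42.0, 0.0, 84.0, 107.8, 76.3, 109.2, 62.3, 107.8, 0.0, 96.6, 82.6, 46.9.
Season total = 815.5 DD.
Complete generations = ⌊815.5 / 114⌋ = 7.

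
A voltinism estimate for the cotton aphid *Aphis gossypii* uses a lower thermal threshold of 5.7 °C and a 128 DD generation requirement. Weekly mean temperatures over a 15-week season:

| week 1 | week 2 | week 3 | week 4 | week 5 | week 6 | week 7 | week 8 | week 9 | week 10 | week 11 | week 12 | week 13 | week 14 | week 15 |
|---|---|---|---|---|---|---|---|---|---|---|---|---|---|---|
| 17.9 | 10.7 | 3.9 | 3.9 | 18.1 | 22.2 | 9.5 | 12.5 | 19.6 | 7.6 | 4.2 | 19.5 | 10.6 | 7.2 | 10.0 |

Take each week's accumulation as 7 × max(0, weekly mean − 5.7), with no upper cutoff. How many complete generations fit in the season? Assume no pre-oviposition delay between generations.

Weekly DD (7 × max(0, T̄ − 5.7)): 85.4, 35.0, 0.0, 0.0, 86.8, 115.5, 26.6, 47.6, 97.3, 13.3, 0.0, 96.6, 34.3, 10.5, 30.1.
Season total = 679.0 DD.
Complete generations = ⌊679.0 / 128⌋ = 5.

5 generations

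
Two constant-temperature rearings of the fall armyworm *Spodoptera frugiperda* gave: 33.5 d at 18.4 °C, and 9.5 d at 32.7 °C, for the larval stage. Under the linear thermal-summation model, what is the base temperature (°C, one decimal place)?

12.7 °C

Equal thermal constants: D₁(T₁ − T_b) = D₂(T₂ − T_b).
33.5·(18.4 − T_b) = 9.5·(32.7 − T_b)
T_b = (33.5·18.4 − 9.5·32.7) / (33.5 − 9.5) = 305.75 / 24.0 = 12.740 °C ≈ 12.7 °C.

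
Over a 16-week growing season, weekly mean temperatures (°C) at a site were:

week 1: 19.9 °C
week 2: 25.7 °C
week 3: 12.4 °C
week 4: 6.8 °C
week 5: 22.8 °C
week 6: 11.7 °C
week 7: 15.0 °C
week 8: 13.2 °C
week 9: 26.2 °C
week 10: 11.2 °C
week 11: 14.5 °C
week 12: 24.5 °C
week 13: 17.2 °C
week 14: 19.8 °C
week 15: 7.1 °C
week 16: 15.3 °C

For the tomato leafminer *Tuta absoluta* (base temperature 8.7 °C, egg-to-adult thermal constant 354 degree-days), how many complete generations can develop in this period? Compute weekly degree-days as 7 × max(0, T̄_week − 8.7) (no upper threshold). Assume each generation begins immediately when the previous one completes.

2 generations

Weekly DD (7 × max(0, T̄ − 8.7)): 78.4, 119.0, 25.9, 0.0, 98.7, 21.0, 44.1, 31.5, 122.5, 17.5, 40.6, 110.6, 59.5, 77.7, 0.0, 46.2.
Season total = 893.2 DD.
Complete generations = ⌊893.2 / 354⌋ = 2.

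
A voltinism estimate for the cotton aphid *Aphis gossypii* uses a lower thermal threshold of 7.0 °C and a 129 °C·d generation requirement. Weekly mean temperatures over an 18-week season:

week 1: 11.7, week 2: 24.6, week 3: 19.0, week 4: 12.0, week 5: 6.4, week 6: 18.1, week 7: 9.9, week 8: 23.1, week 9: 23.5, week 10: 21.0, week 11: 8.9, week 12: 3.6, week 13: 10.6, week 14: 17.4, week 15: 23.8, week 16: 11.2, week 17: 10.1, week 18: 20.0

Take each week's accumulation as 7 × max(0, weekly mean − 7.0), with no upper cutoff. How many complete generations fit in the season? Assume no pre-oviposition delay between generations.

8 generations

Weekly DD (7 × max(0, T̄ − 7.0)): 32.9, 123.2, 84.0, 35.0, 0.0, 77.7, 20.3, 112.7, 115.5, 98.0, 13.3, 0.0, 25.2, 72.8, 117.6, 29.4, 21.7, 91.0.
Season total = 1070.3 DD.
Complete generations = ⌊1070.3 / 129⌋ = 8.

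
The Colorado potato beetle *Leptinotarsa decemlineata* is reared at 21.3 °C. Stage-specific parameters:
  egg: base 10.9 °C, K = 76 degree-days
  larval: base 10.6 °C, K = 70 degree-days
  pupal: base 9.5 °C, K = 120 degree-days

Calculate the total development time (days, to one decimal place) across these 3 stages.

egg: 76 / (21.3 − 10.9) = 76 / 10.4 = 7.308 d.
larval: 70 / (21.3 − 10.6) = 70 / 10.7 = 6.542 d.
pupal: 120 / (21.3 − 9.5) = 120 / 11.8 = 10.169 d.
Sum = 24.019 ≈ 24.0 days.

24.0 days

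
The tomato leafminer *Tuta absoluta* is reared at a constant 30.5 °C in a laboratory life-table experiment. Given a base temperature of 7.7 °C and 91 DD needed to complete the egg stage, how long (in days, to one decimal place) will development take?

4.0 days

Daily accumulation = 30.5 − 7.7 = 22.8 DD/day.
Duration = 91 / 22.8 = 3.991 ≈ 4.0 days.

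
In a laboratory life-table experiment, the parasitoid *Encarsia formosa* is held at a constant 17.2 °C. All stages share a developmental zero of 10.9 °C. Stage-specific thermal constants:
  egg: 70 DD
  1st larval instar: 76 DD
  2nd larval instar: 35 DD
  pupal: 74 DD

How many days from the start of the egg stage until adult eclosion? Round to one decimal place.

Daily accumulation at 17.2 °C = 17.2 − 10.9 = 6.3 DD/day.
Total K = 70 + 76 + 35 + 74 = 255 DD.
Total duration = 255 / 6.3 = 40.476 ≈ 40.5 days.

40.5 days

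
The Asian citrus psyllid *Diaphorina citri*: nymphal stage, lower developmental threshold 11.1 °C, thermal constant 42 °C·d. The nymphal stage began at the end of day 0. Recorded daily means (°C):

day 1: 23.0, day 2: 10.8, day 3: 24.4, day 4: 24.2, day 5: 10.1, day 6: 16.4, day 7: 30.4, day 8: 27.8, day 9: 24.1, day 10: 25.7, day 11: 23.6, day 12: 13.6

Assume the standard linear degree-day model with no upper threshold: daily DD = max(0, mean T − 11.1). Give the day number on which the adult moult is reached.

day 6

Daily DD above 11.1 °C: 11.9, 0.0, 13.3, 13.1, 0.0, 5.3, 19.3, 16.7, 13.0, 14.6, 12.5, 2.5.
Cumulative: 11.9, 11.9, 25.2, 38.3, 38.3, 43.6, 62.9, 79.6, 92.6, 107.2, 119.7, 122.2.
The total first reaches 42 DD on day 6.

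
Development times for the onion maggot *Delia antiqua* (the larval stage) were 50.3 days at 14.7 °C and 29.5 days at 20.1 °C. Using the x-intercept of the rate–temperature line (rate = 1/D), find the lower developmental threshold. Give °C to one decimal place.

Under the model K = D·(T − T_b), so D₁·(T₁ − T_b) = D₂·(T₂ − T_b).
50.3·(14.7 − T_b) = 29.5·(20.1 − T_b)
T_b = (50.3·14.7 − 29.5·20.1) / (50.3 − 29.5) = 146.46 / 20.8 = 7.041 °C ≈ 7.0 °C.

7.0 °C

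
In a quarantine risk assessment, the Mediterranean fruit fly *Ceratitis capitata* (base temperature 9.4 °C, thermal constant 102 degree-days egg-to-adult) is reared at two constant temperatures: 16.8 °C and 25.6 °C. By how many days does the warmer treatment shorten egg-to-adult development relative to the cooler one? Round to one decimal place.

7.5 days

At 16.8 °C: 102 / (16.8 − 9.4) = 102 / 7.4 = 13.784 d.
At 25.6 °C: 102 / (25.6 − 9.4) = 102 / 16.2 = 6.296 d.
Difference = |13.784 − 6.296| = 7.487 ≈ 7.5 days.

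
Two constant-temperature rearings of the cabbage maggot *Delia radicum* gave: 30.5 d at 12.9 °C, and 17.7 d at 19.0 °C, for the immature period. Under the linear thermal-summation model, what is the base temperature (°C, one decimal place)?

Equal thermal constants: D₁(T₁ − T_b) = D₂(T₂ − T_b).
30.5·(12.9 − T_b) = 17.7·(19.0 − T_b)
T_b = (30.5·12.9 − 17.7·19.0) / (30.5 − 17.7) = 57.15 / 12.8 = 4.465 °C ≈ 4.5 °C.

4.5 °C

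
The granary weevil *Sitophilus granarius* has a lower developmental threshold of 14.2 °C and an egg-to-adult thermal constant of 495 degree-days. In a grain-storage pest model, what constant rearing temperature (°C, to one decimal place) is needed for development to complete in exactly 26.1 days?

33.2 °C

Required daily accumulation = 495 / 26.1 = 18.966 DD/day.
T = T_base + 18.966 = 14.2 + 18.966 = 33.166 ≈ 33.2 °C.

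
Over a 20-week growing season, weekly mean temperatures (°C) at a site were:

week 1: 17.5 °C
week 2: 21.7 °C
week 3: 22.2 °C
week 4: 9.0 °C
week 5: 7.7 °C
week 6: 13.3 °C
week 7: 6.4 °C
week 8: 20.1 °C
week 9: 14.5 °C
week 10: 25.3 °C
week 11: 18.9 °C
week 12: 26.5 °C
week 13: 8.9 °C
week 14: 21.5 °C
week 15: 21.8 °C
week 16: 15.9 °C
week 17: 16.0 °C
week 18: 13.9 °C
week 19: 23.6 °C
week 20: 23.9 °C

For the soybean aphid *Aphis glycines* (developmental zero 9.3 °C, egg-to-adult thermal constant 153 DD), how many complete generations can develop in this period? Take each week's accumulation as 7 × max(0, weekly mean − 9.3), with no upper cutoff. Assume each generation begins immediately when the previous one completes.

7 generations

Weekly DD (7 × max(0, T̄ − 9.3)): 57.4, 86.8, 90.3, 0.0, 0.0, 28.0, 0.0, 75.6, 36.4, 112.0, 67.2, 120.4, 0.0, 85.4, 87.5, 46.2, 46.9, 32.2, 100.1, 102.2.
Season total = 1174.6 DD.
Complete generations = ⌊1174.6 / 153⌋ = 7.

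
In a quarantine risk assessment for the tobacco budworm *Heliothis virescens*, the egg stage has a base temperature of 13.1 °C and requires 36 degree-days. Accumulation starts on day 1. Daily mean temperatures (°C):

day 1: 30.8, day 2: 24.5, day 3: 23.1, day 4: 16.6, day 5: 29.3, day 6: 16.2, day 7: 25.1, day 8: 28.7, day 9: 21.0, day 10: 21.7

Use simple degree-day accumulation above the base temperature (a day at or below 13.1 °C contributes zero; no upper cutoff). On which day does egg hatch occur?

Daily DD above 13.1 °C: 17.7, 11.4, 10.0, 3.5, 16.2, 3.1, 12.0, 15.6, 7.9, 8.6.
Cumulative: 17.7, 29.1, 39.1, 42.6, 58.8, 61.9, 73.9, 89.5, 97.4, 106.0.
The total first reaches 36 DD on day 3.

day 3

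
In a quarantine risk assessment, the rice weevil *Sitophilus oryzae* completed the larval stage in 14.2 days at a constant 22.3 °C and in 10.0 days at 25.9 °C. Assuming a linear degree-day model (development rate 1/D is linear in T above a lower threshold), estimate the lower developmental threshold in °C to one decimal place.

13.7 °C

Under the model K = D·(T − T_b), so D₁·(T₁ − T_b) = D₂·(T₂ − T_b).
14.2·(22.3 − T_b) = 10.0·(25.9 − T_b)
T_b = (14.2·22.3 − 10.0·25.9) / (14.2 − 10.0) = 57.66 / 4.2 = 13.729 °C ≈ 13.7 °C.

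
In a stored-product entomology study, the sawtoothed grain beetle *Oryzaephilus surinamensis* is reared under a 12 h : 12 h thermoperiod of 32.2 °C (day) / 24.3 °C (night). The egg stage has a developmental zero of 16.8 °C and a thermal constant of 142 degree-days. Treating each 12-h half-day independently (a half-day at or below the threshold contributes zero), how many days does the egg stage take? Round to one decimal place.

Day half: max(0, 32.2 − 16.8) × 0.5 = 15.4 × 0.5 = 7.70 DD.
Night half: max(0, 24.3 − 16.8) × 0.5 = 7.5 × 0.5 = 3.75 DD.
Per 24 h: 11.45 DD/day.
Duration = 142 / 11.45 = 12.402 ≈ 12.4 days.

12.4 days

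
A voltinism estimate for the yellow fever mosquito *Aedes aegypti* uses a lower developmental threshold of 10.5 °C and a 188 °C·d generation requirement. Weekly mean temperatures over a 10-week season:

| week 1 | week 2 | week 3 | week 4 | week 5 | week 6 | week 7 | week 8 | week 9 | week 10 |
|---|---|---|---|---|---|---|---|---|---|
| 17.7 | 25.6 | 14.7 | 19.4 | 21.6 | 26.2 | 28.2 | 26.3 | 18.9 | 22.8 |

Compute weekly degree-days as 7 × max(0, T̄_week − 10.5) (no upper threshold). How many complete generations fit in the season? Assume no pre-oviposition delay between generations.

Weekly DD (7 × max(0, T̄ − 10.5)): 50.4, 105.7, 29.4, 62.3, 77.7, 109.9, 123.9, 110.6, 58.8, 86.1.
Season total = 814.8 DD.
Complete generations = ⌊814.8 / 188⌋ = 4.

4 generations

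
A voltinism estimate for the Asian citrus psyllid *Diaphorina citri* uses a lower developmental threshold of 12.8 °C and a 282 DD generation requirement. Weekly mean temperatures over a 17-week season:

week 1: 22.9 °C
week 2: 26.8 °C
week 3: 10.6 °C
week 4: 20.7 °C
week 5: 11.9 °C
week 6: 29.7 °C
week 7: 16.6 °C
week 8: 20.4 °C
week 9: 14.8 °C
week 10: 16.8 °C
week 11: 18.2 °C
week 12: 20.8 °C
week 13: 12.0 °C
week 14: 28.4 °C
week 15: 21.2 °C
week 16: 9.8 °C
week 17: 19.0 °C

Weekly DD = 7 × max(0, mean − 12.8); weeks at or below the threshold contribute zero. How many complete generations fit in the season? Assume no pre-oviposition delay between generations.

Weekly DD (7 × max(0, T̄ − 12.8)): 70.7, 98.0, 0.0, 55.3, 0.0, 118.3, 26.6, 53.2, 14.0, 28.0, 37.8, 56.0, 0.0, 109.2, 58.8, 0.0, 43.4.
Season total = 769.3 DD.
Complete generations = ⌊769.3 / 282⌋ = 2.

2 generations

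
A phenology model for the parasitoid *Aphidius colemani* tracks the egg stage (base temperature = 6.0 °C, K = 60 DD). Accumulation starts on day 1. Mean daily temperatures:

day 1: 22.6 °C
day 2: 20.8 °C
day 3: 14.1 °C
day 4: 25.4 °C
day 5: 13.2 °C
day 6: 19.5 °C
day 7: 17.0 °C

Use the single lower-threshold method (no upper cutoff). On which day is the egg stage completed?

day 5

Daily DD above 6.0 °C: 16.6, 14.8, 8.1, 19.4, 7.2, 13.5, 11.0.
Cumulative: 16.6, 31.4, 39.5, 58.9, 66.1, 79.6, 90.6.
The total first reaches 60 DD on day 5.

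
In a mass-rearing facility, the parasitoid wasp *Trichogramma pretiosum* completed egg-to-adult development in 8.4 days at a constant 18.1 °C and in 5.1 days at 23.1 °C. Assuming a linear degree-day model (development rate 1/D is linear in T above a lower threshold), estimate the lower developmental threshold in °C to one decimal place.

Linear rate model ⇒ the product D·(T − T_b) is constant across temperatures.
8.4·(18.1 − T_b) = 5.1·(23.1 − T_b)
T_b = (8.4·18.1 − 5.1·23.1) / (8.4 − 5.1) = 34.23 / 3.3 = 10.373 °C ≈ 10.4 °C.

10.4 °C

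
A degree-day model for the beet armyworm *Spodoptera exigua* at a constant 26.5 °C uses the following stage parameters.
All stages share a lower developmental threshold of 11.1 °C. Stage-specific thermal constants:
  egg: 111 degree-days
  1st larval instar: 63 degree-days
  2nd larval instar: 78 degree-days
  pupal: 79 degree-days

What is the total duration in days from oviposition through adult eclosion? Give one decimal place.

21.5 days

Daily accumulation at 26.5 °C = 26.5 − 11.1 = 15.4 DD/day.
Total K = 111 + 63 + 78 + 79 = 331 DD.
Total duration = 331 / 15.4 = 21.494 ≈ 21.5 days.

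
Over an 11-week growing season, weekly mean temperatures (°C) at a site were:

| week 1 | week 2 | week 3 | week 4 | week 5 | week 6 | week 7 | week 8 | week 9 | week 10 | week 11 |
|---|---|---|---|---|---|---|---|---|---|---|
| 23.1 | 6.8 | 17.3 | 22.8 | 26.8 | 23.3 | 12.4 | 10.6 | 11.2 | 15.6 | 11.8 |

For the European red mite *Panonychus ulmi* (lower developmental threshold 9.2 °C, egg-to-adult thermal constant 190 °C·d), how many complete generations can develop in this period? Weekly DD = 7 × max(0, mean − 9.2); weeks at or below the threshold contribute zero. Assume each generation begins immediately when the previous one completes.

Weekly DD (7 × max(0, T̄ − 9.2)): 97.3, 0.0, 56.7, 95.2, 123.2, 98.7, 22.4, 9.8, 14.0, 44.8, 18.2.
Season total = 580.3 DD.
Complete generations = ⌊580.3 / 190⌋ = 3.

3 generations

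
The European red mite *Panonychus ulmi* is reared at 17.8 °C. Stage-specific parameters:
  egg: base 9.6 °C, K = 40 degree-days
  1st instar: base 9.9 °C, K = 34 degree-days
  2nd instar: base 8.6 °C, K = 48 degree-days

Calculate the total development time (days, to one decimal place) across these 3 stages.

egg: 40 / (17.8 − 9.6) = 40 / 8.2 = 4.878 d.
1st instar: 34 / (17.8 − 9.9) = 34 / 7.9 = 4.304 d.
2nd instar: 48 / (17.8 − 8.6) = 48 / 9.2 = 5.217 d.
Sum = 14.399 ≈ 14.4 days.

14.4 days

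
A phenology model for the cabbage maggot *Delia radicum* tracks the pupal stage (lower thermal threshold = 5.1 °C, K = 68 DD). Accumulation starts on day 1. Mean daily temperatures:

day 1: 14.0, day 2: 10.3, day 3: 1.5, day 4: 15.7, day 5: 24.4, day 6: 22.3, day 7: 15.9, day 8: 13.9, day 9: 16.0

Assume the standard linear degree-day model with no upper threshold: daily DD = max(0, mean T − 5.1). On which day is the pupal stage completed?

Daily DD above 5.1 °C: 8.9, 5.2, 0.0, 10.6, 19.3, 17.2, 10.8, 8.8, 10.9.
Cumulative: 8.9, 14.1, 14.1, 24.7, 44.0, 61.2, 72.0, 80.8, 91.7.
The total first reaches 68 DD on day 7.

day 7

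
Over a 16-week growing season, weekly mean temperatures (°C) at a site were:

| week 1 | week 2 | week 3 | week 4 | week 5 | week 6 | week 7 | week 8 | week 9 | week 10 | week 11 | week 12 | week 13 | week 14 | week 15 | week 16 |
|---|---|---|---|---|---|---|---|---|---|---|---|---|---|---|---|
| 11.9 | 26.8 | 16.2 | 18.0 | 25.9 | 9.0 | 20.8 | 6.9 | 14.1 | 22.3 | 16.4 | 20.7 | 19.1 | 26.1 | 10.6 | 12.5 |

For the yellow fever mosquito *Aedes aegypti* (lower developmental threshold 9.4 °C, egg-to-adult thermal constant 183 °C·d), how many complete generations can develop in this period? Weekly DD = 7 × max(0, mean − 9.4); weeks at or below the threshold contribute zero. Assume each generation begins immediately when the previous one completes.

4 generations

Weekly DD (7 × max(0, T̄ − 9.4)): 17.5, 121.8, 47.6, 60.2, 115.5, 0.0, 79.8, 0.0, 32.9, 90.3, 49.0, 79.1, 67.9, 116.9, 8.4, 21.7.
Season total = 908.6 DD.
Complete generations = ⌊908.6 / 183⌋ = 4.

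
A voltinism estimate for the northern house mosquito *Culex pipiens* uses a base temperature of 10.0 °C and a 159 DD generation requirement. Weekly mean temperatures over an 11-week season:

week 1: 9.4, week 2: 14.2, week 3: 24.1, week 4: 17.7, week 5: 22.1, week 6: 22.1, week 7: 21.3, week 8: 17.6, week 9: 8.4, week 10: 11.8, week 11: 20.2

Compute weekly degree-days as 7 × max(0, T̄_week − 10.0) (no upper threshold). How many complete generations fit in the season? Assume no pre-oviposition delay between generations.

3 generations

Weekly DD (7 × max(0, T̄ − 10.0)): 0.0, 29.4, 98.7, 53.9, 84.7, 84.7, 79.1, 53.2, 0.0, 12.6, 71.4.
Season total = 567.7 DD.
Complete generations = ⌊567.7 / 159⌋ = 3.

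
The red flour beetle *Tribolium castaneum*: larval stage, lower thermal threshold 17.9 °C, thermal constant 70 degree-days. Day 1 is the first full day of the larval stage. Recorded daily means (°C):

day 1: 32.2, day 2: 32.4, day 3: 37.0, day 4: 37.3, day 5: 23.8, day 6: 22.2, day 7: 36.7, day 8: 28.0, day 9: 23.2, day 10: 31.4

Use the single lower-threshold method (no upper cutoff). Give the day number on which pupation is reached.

day 5

Daily DD above 17.9 °C: 14.3, 14.5, 19.1, 19.4, 5.9, 4.3, 18.8, 10.1, 5.3, 13.5.
Cumulative: 14.3, 28.8, 47.9, 67.3, 73.2, 77.5, 96.3, 106.4, 111.7, 125.2.
The total first reaches 70 DD on day 5.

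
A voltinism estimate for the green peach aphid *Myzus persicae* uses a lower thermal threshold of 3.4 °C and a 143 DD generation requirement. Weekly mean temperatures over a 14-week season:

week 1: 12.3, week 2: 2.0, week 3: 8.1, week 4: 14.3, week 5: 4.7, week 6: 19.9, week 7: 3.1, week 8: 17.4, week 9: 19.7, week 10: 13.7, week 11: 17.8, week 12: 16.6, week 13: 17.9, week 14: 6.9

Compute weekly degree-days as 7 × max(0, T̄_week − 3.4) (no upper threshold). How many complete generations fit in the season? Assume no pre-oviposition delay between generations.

Weekly DD (7 × max(0, T̄ − 3.4)): 62.3, 0.0, 32.9, 76.3, 9.1, 115.5, 0.0, 98.0, 114.1, 72.1, 100.8, 92.4, 101.5, 24.5.
Season total = 899.5 DD.
Complete generations = ⌊899.5 / 143⌋ = 6.

6 generations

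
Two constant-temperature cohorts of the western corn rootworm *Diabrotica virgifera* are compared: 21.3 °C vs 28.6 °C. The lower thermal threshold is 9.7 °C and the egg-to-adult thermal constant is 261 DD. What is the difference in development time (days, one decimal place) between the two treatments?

8.7 days

At 21.3 °C: 261 / (21.3 − 9.7) = 261 / 11.6 = 22.500 d.
At 28.6 °C: 261 / (28.6 − 9.7) = 261 / 18.9 = 13.810 d.
Difference = |22.500 − 13.810| = 8.690 ≈ 8.7 days.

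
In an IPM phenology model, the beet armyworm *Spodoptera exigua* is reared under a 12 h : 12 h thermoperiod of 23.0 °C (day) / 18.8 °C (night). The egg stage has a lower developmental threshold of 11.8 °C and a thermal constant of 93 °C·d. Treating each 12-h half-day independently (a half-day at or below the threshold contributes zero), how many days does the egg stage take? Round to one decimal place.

10.2 days

Day half: max(0, 23.0 − 11.8) × 0.5 = 11.2 × 0.5 = 5.60 DD.
Night half: max(0, 18.8 − 11.8) × 0.5 = 7.0 × 0.5 = 3.50 DD.
Per 24 h: 9.10 DD/day.
Duration = 93 / 9.10 = 10.220 ≈ 10.2 days.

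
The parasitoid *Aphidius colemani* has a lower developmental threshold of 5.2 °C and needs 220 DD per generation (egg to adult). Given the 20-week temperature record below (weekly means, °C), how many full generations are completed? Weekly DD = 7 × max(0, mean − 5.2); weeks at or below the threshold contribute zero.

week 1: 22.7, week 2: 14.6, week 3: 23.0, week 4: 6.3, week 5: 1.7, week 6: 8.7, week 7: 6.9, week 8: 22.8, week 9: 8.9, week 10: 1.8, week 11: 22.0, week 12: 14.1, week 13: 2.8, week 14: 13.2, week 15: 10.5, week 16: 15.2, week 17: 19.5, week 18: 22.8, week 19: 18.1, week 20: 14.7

5 generations

Weekly DD (7 × max(0, T̄ − 5.2)): 122.5, 65.8, 124.6, 7.7, 0.0, 24.5, 11.9, 123.2, 25.9, 0.0, 117.6, 62.3, 0.0, 56.0, 37.1, 70.0, 100.1, 123.2, 90.3, 66.5.
Season total = 1229.2 DD.
Complete generations = ⌊1229.2 / 220⌋ = 5.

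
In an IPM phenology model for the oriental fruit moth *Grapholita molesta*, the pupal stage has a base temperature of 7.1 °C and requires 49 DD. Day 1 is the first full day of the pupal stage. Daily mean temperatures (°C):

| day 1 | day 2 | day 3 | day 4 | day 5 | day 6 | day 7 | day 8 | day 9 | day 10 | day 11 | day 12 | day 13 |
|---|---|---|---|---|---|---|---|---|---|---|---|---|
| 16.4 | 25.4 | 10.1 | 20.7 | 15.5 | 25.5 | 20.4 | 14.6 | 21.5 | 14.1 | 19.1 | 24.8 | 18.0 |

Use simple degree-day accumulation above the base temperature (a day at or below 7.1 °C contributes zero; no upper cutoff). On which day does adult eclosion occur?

day 5

Daily DD above 7.1 °C: 9.3, 18.3, 3.0, 13.6, 8.4, 18.4, 13.3, 7.5, 14.4, 7.0, 12.0, 17.7, 10.9.
Cumulative: 9.3, 27.6, 30.6, 44.2, 52.6, 71.0, 84.3, 91.8, 106.2, 113.2, 125.2, 142.9, 153.8.
The total first reaches 49 DD on day 5.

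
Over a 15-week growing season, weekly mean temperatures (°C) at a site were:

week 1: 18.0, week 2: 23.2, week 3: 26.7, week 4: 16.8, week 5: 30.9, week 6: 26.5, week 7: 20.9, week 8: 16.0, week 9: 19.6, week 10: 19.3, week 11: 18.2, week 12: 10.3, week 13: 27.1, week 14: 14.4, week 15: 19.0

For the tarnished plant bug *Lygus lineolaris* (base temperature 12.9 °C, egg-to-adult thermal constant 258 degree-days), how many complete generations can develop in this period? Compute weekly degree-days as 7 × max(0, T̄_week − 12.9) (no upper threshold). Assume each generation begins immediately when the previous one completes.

3 generations

Weekly DD (7 × max(0, T̄ − 12.9)): 35.7, 72.1, 96.6, 27.3, 126.0, 95.2, 56.0, 21.7, 46.9, 44.8, 37.1, 0.0, 99.4, 10.5, 42.7.
Season total = 812.0 DD.
Complete generations = ⌊812.0 / 258⌋ = 3.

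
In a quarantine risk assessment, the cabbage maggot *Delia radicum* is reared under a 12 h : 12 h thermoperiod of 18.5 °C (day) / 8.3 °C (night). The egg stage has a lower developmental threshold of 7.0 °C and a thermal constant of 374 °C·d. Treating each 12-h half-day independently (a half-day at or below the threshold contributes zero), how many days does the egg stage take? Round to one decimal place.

Day half: max(0, 18.5 − 7.0) × 0.5 = 11.5 × 0.5 = 5.75 DD.
Night half: max(0, 8.3 − 7.0) × 0.5 = 1.3 × 0.5 = 0.65 DD.
Per 24 h: 6.40 DD/day.
Duration = 374 / 6.40 = 58.438 ≈ 58.4 days.

58.4 days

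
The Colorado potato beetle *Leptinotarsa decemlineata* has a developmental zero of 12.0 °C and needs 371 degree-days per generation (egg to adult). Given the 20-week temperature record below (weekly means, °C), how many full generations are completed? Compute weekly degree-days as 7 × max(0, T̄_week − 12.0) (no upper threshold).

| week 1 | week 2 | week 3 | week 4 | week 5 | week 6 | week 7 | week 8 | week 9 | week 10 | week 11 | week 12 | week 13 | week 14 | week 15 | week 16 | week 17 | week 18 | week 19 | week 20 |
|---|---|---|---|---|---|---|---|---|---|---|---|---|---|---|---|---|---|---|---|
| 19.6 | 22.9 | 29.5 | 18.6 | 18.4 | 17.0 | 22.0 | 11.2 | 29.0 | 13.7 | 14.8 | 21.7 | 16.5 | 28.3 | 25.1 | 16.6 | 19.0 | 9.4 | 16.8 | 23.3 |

2 generations

Weekly DD (7 × max(0, T̄ − 12.0)): 53.2, 76.3, 122.5, 46.2, 44.8, 35.0, 70.0, 0.0, 119.0, 11.9, 19.6, 67.9, 31.5, 114.1, 91.7, 32.2, 49.0, 0.0, 33.6, 79.1.
Season total = 1097.6 DD.
Complete generations = ⌊1097.6 / 371⌋ = 2.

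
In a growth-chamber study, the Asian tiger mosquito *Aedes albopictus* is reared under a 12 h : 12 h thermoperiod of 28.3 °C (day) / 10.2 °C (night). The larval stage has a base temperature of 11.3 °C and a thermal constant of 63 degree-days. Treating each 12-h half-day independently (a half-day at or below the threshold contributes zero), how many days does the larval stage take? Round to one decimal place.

7.4 days

Day half: max(0, 28.3 − 11.3) × 0.5 = 17.0 × 0.5 = 8.50 DD.
Night half: max(0, 10.2 − 11.3) × 0.5 = 0.0 × 0.5 = 0.00 DD.
Per 24 h: 8.50 DD/day.
Duration = 63 / 8.50 = 7.412 ≈ 7.4 days.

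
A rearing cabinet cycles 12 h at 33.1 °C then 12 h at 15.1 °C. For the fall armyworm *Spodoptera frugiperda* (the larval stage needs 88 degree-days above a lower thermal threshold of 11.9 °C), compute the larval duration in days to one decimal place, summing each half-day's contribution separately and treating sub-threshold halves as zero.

Day half: max(0, 33.1 − 11.9) × 0.5 = 21.2 × 0.5 = 10.60 DD.
Night half: max(0, 15.1 − 11.9) × 0.5 = 3.2 × 0.5 = 1.60 DD.
Per 24 h: 12.20 DD/day.
Duration = 88 / 12.20 = 7.213 ≈ 7.2 days.

7.2 days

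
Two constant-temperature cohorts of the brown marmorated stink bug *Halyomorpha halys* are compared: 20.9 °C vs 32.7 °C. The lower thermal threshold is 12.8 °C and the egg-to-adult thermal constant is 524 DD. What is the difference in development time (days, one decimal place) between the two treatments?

38.4 days

At 20.9 °C: 524 / (20.9 − 12.8) = 524 / 8.1 = 64.691 d.
At 32.7 °C: 524 / (32.7 − 12.8) = 524 / 19.9 = 26.332 d.
Difference = |64.691 − 26.332| = 38.360 ≈ 38.4 days.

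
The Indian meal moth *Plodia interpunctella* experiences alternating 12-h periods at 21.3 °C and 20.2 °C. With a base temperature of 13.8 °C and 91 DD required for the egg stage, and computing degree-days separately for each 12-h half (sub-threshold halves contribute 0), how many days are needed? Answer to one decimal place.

Day half: max(0, 21.3 − 13.8) × 0.5 = 7.5 × 0.5 = 3.75 DD.
Night half: max(0, 20.2 − 13.8) × 0.5 = 6.4 × 0.5 = 3.20 DD.
Per 24 h: 6.95 DD/day.
Duration = 91 / 6.95 = 13.094 ≈ 13.1 days.

13.1 days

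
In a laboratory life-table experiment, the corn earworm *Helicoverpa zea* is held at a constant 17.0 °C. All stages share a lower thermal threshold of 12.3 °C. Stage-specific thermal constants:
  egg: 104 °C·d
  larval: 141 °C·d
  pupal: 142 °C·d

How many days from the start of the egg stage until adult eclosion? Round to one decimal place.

Daily accumulation at 17.0 °C = 17.0 − 12.3 = 4.7 DD/day.
Total K = 104 + 141 + 142 = 387 DD.
Total duration = 387 / 4.7 = 82.340 ≈ 82.3 days.

82.3 days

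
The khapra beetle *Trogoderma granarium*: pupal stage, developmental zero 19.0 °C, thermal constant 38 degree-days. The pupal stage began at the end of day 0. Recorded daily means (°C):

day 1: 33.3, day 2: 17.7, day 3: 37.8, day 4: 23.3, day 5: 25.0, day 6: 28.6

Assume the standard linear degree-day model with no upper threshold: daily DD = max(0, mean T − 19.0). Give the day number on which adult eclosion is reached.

Daily DD above 19.0 °C: 14.3, 0.0, 18.8, 4.3, 6.0, 9.6.
Cumulative: 14.3, 14.3, 33.1, 37.4, 43.4, 53.0.
The total first reaches 38 DD on day 5.

day 5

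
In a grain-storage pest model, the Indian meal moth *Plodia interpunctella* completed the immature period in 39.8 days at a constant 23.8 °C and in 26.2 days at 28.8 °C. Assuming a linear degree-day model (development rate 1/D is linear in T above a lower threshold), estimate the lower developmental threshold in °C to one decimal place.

14.2 °C

Equal thermal constants: D₁(T₁ − T_b) = D₂(T₂ − T_b).
39.8·(23.8 − T_b) = 26.2·(28.8 − T_b)
T_b = (39.8·23.8 − 26.2·28.8) / (39.8 − 26.2) = 192.68 / 13.6 = 14.168 °C ≈ 14.2 °C.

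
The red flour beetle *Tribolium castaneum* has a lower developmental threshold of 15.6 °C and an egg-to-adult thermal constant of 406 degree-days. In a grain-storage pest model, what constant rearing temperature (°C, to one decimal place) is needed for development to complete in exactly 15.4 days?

42.0 °C

Required daily accumulation = 406 / 15.4 = 26.364 DD/day.
T = T_base + 26.364 = 15.6 + 26.364 = 41.964 ≈ 42.0 °C.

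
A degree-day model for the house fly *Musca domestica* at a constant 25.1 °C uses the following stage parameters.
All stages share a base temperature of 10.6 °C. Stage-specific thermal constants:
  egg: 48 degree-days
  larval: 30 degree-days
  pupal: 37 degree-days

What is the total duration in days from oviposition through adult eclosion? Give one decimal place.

7.9 days

Daily accumulation at 25.1 °C = 25.1 − 10.6 = 14.5 DD/day.
Total K = 48 + 30 + 37 = 115 DD.
Total duration = 115 / 14.5 = 7.931 ≈ 7.9 days.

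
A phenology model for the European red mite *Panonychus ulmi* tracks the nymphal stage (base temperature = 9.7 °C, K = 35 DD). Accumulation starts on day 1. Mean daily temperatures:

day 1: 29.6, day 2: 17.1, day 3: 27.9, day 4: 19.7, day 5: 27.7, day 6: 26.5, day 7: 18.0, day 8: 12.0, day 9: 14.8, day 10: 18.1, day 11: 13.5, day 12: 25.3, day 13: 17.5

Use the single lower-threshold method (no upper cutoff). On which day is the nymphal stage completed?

day 3

Daily DD above 9.7 °C: 19.9, 7.4, 18.2, 10.0, 18.0, 16.8, 8.3, 2.3, 5.1, 8.4, 3.8, 15.6, 7.8.
Cumulative: 19.9, 27.3, 45.5, 55.5, 73.5, 90.3, 98.6, 100.9, 106.0, 114.4, 118.2, 133.8, 141.6.
The total first reaches 35 DD on day 3.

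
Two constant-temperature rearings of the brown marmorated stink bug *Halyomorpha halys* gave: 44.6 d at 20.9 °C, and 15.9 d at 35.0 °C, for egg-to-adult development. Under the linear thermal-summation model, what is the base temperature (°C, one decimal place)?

13.1 °C

Equal thermal constants: D₁(T₁ − T_b) = D₂(T₂ − T_b).
44.6·(20.9 − T_b) = 15.9·(35.0 − T_b)
T_b = (44.6·20.9 − 15.9·35.0) / (44.6 − 15.9) = 375.64 / 28.7 = 13.089 °C ≈ 13.1 °C.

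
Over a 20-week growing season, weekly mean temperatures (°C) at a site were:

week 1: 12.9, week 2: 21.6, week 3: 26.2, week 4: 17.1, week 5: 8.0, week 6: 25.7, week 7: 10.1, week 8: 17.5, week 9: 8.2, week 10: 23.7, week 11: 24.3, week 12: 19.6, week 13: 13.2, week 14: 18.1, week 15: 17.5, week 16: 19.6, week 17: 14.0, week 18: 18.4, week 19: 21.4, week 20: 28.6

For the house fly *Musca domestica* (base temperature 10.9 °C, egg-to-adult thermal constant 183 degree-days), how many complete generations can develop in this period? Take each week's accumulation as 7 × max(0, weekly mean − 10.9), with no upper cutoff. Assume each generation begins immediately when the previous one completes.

Weekly DD (7 × max(0, T̄ − 10.9)): 14.0, 74.9, 107.1, 43.4, 0.0, 103.6, 0.0, 46.2, 0.0, 89.6, 93.8, 60.9, 16.1, 50.4, 46.2, 60.9, 21.7, 52.5, 73.5, 123.9.
Season total = 1078.7 DD.
Complete generations = ⌊1078.7 / 183⌋ = 5.

5 generations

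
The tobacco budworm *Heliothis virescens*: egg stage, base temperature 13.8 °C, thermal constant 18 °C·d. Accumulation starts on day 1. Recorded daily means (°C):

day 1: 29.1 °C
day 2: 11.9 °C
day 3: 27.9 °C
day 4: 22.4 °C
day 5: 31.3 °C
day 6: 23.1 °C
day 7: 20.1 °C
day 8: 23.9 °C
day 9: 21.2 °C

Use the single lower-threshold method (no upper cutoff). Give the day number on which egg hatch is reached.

day 3

Daily DD above 13.8 °C: 15.3, 0.0, 14.1, 8.6, 17.5, 9.3, 6.3, 10.1, 7.4.
Cumulative: 15.3, 15.3, 29.4, 38.0, 55.5, 64.8, 71.1, 81.2, 88.6.
The total first reaches 18 DD on day 3.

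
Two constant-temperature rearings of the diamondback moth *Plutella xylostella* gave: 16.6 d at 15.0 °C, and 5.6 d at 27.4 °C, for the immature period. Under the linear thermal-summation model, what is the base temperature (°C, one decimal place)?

Equal thermal constants: D₁(T₁ − T_b) = D₂(T₂ − T_b).
16.6·(15.0 − T_b) = 5.6·(27.4 − T_b)
T_b = (16.6·15.0 − 5.6·27.4) / (16.6 − 5.6) = 95.56 / 11.0 = 8.687 °C ≈ 8.7 °C.

8.7 °C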